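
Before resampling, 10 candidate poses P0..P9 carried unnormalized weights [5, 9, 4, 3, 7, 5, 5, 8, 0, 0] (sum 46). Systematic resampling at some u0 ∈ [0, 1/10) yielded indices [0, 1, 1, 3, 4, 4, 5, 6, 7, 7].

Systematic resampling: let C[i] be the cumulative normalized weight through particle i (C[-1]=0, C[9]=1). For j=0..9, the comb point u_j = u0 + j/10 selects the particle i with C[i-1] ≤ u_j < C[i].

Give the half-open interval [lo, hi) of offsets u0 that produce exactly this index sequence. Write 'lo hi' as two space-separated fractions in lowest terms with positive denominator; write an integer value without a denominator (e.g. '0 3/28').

21/230 1/10

C = [5/46, 7/23, 9/23, 21/46, 14/23, 33/46, 19/23, 1, 1, 1]
j=0 picked index 0: u0 ∈ [0, 5/46)
j=1 picked index 1: u0 ∈ [1/115, 47/230)
j=2 picked index 1: u0 ∈ [-21/230, 12/115)
j=3 picked index 3: u0 ∈ [21/230, 18/115)
j=4 picked index 4: u0 ∈ [13/230, 24/115)
j=5 picked index 4: u0 ∈ [-1/23, 5/46)
j=6 picked index 5: u0 ∈ [1/115, 27/230)
j=7 picked index 6: u0 ∈ [2/115, 29/230)
j=8 picked index 7: u0 ∈ [3/115, 1/5)
j=9 picked index 7: u0 ∈ [-17/230, 1/10)
intersection: [21/230, 1/10)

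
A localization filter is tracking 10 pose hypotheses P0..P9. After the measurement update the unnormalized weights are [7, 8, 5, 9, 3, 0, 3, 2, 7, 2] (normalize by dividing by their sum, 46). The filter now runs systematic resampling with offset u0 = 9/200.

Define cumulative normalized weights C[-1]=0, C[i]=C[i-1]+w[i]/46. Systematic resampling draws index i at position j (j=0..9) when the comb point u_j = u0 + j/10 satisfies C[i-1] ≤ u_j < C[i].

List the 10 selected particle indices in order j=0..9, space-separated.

0 0 1 2 3 3 4 6 8 8

C = [7/46, 15/46, 10/23, 29/46, 16/23, 16/23, 35/46, 37/46, 22/23, 1]
j=0: u_0=9/200 ∈ [0, 7/46) → index 0
j=1: u_1=29/200 ∈ [0, 7/46) → index 0
j=2: u_2=49/200 ∈ [7/46, 15/46) → index 1
j=3: u_3=69/200 ∈ [15/46, 10/23) → index 2
j=4: u_4=89/200 ∈ [10/23, 29/46) → index 3
j=5: u_5=109/200 ∈ [10/23, 29/46) → index 3
j=6: u_6=129/200 ∈ [29/46, 16/23) → index 4
j=7: u_7=149/200 ∈ [16/23, 35/46) → index 6
j=8: u_8=169/200 ∈ [37/46, 22/23) → index 8
j=9: u_9=189/200 ∈ [37/46, 22/23) → index 8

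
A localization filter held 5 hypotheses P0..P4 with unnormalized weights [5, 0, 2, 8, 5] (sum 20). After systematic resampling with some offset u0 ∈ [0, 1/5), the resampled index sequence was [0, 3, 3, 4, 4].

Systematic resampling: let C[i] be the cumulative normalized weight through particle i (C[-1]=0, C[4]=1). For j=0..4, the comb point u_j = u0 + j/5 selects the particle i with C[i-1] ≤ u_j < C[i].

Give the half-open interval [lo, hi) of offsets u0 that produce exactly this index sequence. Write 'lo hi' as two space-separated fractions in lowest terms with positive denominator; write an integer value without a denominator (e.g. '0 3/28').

3/20 1/5

C = [1/4, 1/4, 7/20, 3/4, 1]
j=0 picked index 0: u0 ∈ [0, 1/4)
j=1 picked index 3: u0 ∈ [3/20, 11/20)
j=2 picked index 3: u0 ∈ [-1/20, 7/20)
j=3 picked index 4: u0 ∈ [3/20, 2/5)
j=4 picked index 4: u0 ∈ [-1/20, 1/5)
intersection: [3/20, 1/5)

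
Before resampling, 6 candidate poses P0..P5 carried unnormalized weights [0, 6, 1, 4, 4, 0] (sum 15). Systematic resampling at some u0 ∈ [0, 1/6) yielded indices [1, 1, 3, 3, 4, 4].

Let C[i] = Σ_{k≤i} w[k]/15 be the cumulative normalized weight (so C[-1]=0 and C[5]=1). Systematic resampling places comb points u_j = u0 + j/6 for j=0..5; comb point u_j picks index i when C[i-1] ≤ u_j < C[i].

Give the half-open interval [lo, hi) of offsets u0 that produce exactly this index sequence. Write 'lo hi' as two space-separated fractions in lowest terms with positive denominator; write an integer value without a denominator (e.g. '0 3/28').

C = [0, 2/5, 7/15, 11/15, 1, 1]
j=0 picked index 1: u0 ∈ [0, 2/5)
j=1 picked index 1: u0 ∈ [-1/6, 7/30)
j=2 picked index 3: u0 ∈ [2/15, 2/5)
j=3 picked index 3: u0 ∈ [-1/30, 7/30)
j=4 picked index 4: u0 ∈ [1/15, 1/3)
j=5 picked index 4: u0 ∈ [-1/10, 1/6)
intersection: [2/15, 1/6)

2/15 1/6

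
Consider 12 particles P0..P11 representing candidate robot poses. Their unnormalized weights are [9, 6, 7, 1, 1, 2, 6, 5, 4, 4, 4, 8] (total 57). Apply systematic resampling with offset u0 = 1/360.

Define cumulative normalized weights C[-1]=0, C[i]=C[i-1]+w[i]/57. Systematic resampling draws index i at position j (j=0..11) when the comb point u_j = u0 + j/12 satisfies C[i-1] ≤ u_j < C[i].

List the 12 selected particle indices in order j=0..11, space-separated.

C = [3/19, 5/19, 22/57, 23/57, 8/19, 26/57, 32/57, 37/57, 41/57, 15/19, 49/57, 1]
j=0: u_0=1/360 ∈ [0, 3/19) → index 0
j=1: u_1=31/360 ∈ [0, 3/19) → index 0
j=2: u_2=61/360 ∈ [3/19, 5/19) → index 1
j=3: u_3=91/360 ∈ [3/19, 5/19) → index 1
j=4: u_4=121/360 ∈ [5/19, 22/57) → index 2
j=5: u_5=151/360 ∈ [23/57, 8/19) → index 4
j=6: u_6=181/360 ∈ [26/57, 32/57) → index 6
j=7: u_7=211/360 ∈ [32/57, 37/57) → index 7
j=8: u_8=241/360 ∈ [37/57, 41/57) → index 8
j=9: u_9=271/360 ∈ [41/57, 15/19) → index 9
j=10: u_10=301/360 ∈ [15/19, 49/57) → index 10
j=11: u_11=331/360 ∈ [49/57, 1) → index 11

0 0 1 1 2 4 6 7 8 9 10 11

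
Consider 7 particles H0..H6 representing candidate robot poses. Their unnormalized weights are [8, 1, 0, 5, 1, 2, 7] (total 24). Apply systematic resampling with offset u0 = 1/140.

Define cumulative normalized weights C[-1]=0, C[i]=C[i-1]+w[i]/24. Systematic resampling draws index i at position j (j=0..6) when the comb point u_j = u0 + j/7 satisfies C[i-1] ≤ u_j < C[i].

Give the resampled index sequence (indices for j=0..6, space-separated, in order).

0 0 0 3 3 6 6

C = [1/3, 3/8, 3/8, 7/12, 5/8, 17/24, 1]
j=0: u_0=1/140 ∈ [0, 1/3) → index 0
j=1: u_1=3/20 ∈ [0, 1/3) → index 0
j=2: u_2=41/140 ∈ [0, 1/3) → index 0
j=3: u_3=61/140 ∈ [3/8, 7/12) → index 3
j=4: u_4=81/140 ∈ [3/8, 7/12) → index 3
j=5: u_5=101/140 ∈ [17/24, 1) → index 6
j=6: u_6=121/140 ∈ [17/24, 1) → index 6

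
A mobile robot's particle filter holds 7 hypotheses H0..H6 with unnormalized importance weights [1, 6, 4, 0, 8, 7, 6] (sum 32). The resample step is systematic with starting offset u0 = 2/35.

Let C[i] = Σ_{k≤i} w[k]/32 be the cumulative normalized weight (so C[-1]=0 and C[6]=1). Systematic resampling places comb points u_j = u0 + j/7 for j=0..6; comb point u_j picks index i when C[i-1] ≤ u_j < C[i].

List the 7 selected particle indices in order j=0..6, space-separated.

1 1 2 4 5 5 6

C = [1/32, 7/32, 11/32, 11/32, 19/32, 13/16, 1]
j=0: u_0=2/35 ∈ [1/32, 7/32) → index 1
j=1: u_1=1/5 ∈ [1/32, 7/32) → index 1
j=2: u_2=12/35 ∈ [7/32, 11/32) → index 2
j=3: u_3=17/35 ∈ [11/32, 19/32) → index 4
j=4: u_4=22/35 ∈ [19/32, 13/16) → index 5
j=5: u_5=27/35 ∈ [19/32, 13/16) → index 5
j=6: u_6=32/35 ∈ [13/16, 1) → index 6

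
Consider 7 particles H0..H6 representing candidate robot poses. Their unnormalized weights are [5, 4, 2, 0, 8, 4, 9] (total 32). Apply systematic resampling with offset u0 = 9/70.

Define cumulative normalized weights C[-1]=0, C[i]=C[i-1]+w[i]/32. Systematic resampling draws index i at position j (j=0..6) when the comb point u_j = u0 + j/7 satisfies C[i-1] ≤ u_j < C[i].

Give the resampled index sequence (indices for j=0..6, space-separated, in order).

C = [5/32, 9/32, 11/32, 11/32, 19/32, 23/32, 1]
j=0: u_0=9/70 ∈ [0, 5/32) → index 0
j=1: u_1=19/70 ∈ [5/32, 9/32) → index 1
j=2: u_2=29/70 ∈ [11/32, 19/32) → index 4
j=3: u_3=39/70 ∈ [11/32, 19/32) → index 4
j=4: u_4=7/10 ∈ [19/32, 23/32) → index 5
j=5: u_5=59/70 ∈ [23/32, 1) → index 6
j=6: u_6=69/70 ∈ [23/32, 1) → index 6

0 1 4 4 5 6 6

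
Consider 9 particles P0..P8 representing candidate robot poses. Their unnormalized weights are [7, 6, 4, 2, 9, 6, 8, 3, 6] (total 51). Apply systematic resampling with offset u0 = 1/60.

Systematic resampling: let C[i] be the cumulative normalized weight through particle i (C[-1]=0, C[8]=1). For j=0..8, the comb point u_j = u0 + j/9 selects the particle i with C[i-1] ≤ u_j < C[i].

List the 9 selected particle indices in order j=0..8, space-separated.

0 0 1 3 4 5 6 6 8

C = [7/51, 13/51, 1/3, 19/51, 28/51, 2/3, 14/17, 15/17, 1]
j=0: u_0=1/60 ∈ [0, 7/51) → index 0
j=1: u_1=23/180 ∈ [0, 7/51) → index 0
j=2: u_2=43/180 ∈ [7/51, 13/51) → index 1
j=3: u_3=7/20 ∈ [1/3, 19/51) → index 3
j=4: u_4=83/180 ∈ [19/51, 28/51) → index 4
j=5: u_5=103/180 ∈ [28/51, 2/3) → index 5
j=6: u_6=41/60 ∈ [2/3, 14/17) → index 6
j=7: u_7=143/180 ∈ [2/3, 14/17) → index 6
j=8: u_8=163/180 ∈ [15/17, 1) → index 8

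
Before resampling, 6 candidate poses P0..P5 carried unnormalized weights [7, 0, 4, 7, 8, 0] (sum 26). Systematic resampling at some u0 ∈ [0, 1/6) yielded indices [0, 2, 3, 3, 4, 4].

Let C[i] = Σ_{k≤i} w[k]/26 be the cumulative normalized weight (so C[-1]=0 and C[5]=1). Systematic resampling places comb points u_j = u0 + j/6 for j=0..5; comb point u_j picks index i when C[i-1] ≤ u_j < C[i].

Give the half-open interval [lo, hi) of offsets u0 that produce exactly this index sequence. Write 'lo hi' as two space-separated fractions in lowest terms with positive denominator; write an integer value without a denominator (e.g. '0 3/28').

4/39 1/6

C = [7/26, 7/26, 11/26, 9/13, 1, 1]
j=0 picked index 0: u0 ∈ [0, 7/26)
j=1 picked index 2: u0 ∈ [4/39, 10/39)
j=2 picked index 3: u0 ∈ [7/78, 14/39)
j=3 picked index 3: u0 ∈ [-1/13, 5/26)
j=4 picked index 4: u0 ∈ [1/39, 1/3)
j=5 picked index 4: u0 ∈ [-11/78, 1/6)
intersection: [4/39, 1/6)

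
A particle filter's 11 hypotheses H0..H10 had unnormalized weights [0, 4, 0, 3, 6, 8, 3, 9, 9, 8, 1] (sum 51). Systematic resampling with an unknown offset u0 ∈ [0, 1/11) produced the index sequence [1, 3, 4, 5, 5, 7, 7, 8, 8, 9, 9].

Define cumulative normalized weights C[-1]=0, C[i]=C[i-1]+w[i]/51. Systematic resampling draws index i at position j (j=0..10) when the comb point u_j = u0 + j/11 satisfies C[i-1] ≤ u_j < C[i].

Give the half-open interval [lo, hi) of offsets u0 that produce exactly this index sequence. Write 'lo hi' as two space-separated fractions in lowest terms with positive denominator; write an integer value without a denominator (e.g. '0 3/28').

3/187 26/561

C = [0, 4/51, 4/51, 7/51, 13/51, 7/17, 8/17, 11/17, 14/17, 50/51, 1]
j=0 picked index 1: u0 ∈ [0, 4/51)
j=1 picked index 3: u0 ∈ [-7/561, 26/561)
j=2 picked index 4: u0 ∈ [-25/561, 41/561)
j=3 picked index 5: u0 ∈ [-10/561, 26/187)
j=4 picked index 5: u0 ∈ [-61/561, 9/187)
j=5 picked index 7: u0 ∈ [3/187, 36/187)
j=6 picked index 7: u0 ∈ [-14/187, 19/187)
j=7 picked index 8: u0 ∈ [2/187, 35/187)
j=8 picked index 8: u0 ∈ [-15/187, 18/187)
j=9 picked index 9: u0 ∈ [1/187, 91/561)
j=10 picked index 9: u0 ∈ [-16/187, 40/561)
intersection: [3/187, 26/561)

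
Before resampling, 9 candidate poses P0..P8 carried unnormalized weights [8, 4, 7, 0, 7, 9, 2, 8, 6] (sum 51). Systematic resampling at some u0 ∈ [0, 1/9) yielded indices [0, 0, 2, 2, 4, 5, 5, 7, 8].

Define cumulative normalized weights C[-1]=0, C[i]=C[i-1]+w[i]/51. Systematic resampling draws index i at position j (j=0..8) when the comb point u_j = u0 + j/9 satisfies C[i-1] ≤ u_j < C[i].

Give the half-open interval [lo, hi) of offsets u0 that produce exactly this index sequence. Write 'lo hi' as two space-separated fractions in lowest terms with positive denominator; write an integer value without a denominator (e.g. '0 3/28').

C = [8/51, 4/17, 19/51, 19/51, 26/51, 35/51, 37/51, 15/17, 1]
j=0 picked index 0: u0 ∈ [0, 8/51)
j=1 picked index 0: u0 ∈ [-1/9, 7/153)
j=2 picked index 2: u0 ∈ [2/153, 23/153)
j=3 picked index 2: u0 ∈ [-5/51, 2/51)
j=4 picked index 4: u0 ∈ [-11/153, 10/153)
j=5 picked index 5: u0 ∈ [-7/153, 20/153)
j=6 picked index 5: u0 ∈ [-8/51, 1/51)
j=7 picked index 7: u0 ∈ [-8/153, 16/153)
j=8 picked index 8: u0 ∈ [-1/153, 1/9)
intersection: [2/153, 1/51)

2/153 1/51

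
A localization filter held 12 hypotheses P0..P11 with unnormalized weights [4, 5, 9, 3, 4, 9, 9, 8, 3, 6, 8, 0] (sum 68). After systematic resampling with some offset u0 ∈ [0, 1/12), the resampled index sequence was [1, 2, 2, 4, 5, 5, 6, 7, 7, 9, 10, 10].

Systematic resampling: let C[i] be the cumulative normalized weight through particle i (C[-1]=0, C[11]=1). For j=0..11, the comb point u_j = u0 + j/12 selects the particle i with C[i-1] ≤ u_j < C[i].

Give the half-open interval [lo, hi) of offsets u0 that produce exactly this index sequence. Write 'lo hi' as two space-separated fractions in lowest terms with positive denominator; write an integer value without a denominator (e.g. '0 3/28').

C = [1/17, 9/68, 9/34, 21/68, 25/68, 1/2, 43/68, 3/4, 27/34, 15/17, 1, 1]
j=0 picked index 1: u0 ∈ [1/17, 9/68)
j=1 picked index 2: u0 ∈ [5/102, 37/204)
j=2 picked index 2: u0 ∈ [-7/204, 5/51)
j=3 picked index 4: u0 ∈ [1/17, 2/17)
j=4 picked index 5: u0 ∈ [7/204, 1/6)
j=5 picked index 5: u0 ∈ [-5/102, 1/12)
j=6 picked index 6: u0 ∈ [0, 9/68)
j=7 picked index 7: u0 ∈ [5/102, 1/6)
j=8 picked index 7: u0 ∈ [-7/204, 1/12)
j=9 picked index 9: u0 ∈ [3/68, 9/68)
j=10 picked index 10: u0 ∈ [5/102, 1/6)
j=11 picked index 10: u0 ∈ [-7/204, 1/12)
intersection: [1/17, 1/12)

1/17 1/12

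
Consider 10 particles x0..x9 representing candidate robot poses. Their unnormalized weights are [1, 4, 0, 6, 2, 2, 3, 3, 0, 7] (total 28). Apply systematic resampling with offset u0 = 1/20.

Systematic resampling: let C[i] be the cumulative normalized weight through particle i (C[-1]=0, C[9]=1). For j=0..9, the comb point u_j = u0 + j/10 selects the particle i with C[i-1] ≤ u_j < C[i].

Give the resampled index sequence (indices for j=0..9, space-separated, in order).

1 1 3 3 4 6 7 9 9 9

C = [1/28, 5/28, 5/28, 11/28, 13/28, 15/28, 9/14, 3/4, 3/4, 1]
j=0: u_0=1/20 ∈ [1/28, 5/28) → index 1
j=1: u_1=3/20 ∈ [1/28, 5/28) → index 1
j=2: u_2=1/4 ∈ [5/28, 11/28) → index 3
j=3: u_3=7/20 ∈ [5/28, 11/28) → index 3
j=4: u_4=9/20 ∈ [11/28, 13/28) → index 4
j=5: u_5=11/20 ∈ [15/28, 9/14) → index 6
j=6: u_6=13/20 ∈ [9/14, 3/4) → index 7
j=7: u_7=3/4 ∈ [3/4, 1) → index 9
j=8: u_8=17/20 ∈ [3/4, 1) → index 9
j=9: u_9=19/20 ∈ [3/4, 1) → index 9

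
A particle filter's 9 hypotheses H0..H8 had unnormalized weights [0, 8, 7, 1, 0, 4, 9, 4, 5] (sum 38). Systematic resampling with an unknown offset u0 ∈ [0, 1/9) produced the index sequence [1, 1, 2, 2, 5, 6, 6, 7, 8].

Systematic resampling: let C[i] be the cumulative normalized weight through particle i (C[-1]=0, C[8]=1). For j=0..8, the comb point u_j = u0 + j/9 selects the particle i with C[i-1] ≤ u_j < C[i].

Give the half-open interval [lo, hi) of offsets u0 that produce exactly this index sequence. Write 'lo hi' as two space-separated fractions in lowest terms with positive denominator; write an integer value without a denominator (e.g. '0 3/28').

C = [0, 4/19, 15/38, 8/19, 8/19, 10/19, 29/38, 33/38, 1]
j=0 picked index 1: u0 ∈ [0, 4/19)
j=1 picked index 1: u0 ∈ [-1/9, 17/171)
j=2 picked index 2: u0 ∈ [-2/171, 59/342)
j=3 picked index 2: u0 ∈ [-7/57, 7/114)
j=4 picked index 5: u0 ∈ [-4/171, 14/171)
j=5 picked index 6: u0 ∈ [-5/171, 71/342)
j=6 picked index 6: u0 ∈ [-8/57, 11/114)
j=7 picked index 7: u0 ∈ [-5/342, 31/342)
j=8 picked index 8: u0 ∈ [-7/342, 1/9)
intersection: [0, 7/114)

0 7/114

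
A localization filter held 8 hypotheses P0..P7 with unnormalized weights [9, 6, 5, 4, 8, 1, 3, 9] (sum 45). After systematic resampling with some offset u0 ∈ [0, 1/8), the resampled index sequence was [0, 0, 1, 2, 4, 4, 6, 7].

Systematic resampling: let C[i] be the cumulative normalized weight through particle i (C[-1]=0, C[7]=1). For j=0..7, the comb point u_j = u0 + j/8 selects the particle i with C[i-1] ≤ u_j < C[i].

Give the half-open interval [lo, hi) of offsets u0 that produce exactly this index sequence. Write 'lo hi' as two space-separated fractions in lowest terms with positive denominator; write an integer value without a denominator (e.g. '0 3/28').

1/30 1/20

C = [1/5, 1/3, 4/9, 8/15, 32/45, 11/15, 4/5, 1]
j=0 picked index 0: u0 ∈ [0, 1/5)
j=1 picked index 0: u0 ∈ [-1/8, 3/40)
j=2 picked index 1: u0 ∈ [-1/20, 1/12)
j=3 picked index 2: u0 ∈ [-1/24, 5/72)
j=4 picked index 4: u0 ∈ [1/30, 19/90)
j=5 picked index 4: u0 ∈ [-11/120, 31/360)
j=6 picked index 6: u0 ∈ [-1/60, 1/20)
j=7 picked index 7: u0 ∈ [-3/40, 1/8)
intersection: [1/30, 1/20)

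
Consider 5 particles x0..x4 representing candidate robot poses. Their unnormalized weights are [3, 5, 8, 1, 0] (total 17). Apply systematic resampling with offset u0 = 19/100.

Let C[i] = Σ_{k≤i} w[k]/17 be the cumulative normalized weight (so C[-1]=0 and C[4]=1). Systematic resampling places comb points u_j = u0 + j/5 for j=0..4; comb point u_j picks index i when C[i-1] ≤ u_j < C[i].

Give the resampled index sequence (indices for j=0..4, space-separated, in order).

C = [3/17, 8/17, 16/17, 1, 1]
j=0: u_0=19/100 ∈ [3/17, 8/17) → index 1
j=1: u_1=39/100 ∈ [3/17, 8/17) → index 1
j=2: u_2=59/100 ∈ [8/17, 16/17) → index 2
j=3: u_3=79/100 ∈ [8/17, 16/17) → index 2
j=4: u_4=99/100 ∈ [16/17, 1) → index 3

1 1 2 2 3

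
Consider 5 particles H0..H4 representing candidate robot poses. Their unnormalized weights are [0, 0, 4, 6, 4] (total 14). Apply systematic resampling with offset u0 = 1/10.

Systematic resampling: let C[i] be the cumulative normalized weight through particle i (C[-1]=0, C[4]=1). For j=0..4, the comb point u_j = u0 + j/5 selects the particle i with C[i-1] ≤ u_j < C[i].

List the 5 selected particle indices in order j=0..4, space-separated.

C = [0, 0, 2/7, 5/7, 1]
j=0: u_0=1/10 ∈ [0, 2/7) → index 2
j=1: u_1=3/10 ∈ [2/7, 5/7) → index 3
j=2: u_2=1/2 ∈ [2/7, 5/7) → index 3
j=3: u_3=7/10 ∈ [2/7, 5/7) → index 3
j=4: u_4=9/10 ∈ [5/7, 1) → index 4

2 3 3 3 4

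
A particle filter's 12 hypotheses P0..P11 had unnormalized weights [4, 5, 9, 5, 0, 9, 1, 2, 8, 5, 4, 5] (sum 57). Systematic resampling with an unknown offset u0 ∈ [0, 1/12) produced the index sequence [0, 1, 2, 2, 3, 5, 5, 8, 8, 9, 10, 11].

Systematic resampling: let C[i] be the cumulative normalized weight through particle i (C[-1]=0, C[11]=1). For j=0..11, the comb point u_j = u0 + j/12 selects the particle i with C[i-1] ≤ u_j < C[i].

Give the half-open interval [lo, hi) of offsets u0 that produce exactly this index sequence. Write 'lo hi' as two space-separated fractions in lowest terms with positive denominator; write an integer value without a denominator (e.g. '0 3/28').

7/228 7/114

C = [4/57, 3/19, 6/19, 23/57, 23/57, 32/57, 11/19, 35/57, 43/57, 16/19, 52/57, 1]
j=0 picked index 0: u0 ∈ [0, 4/57)
j=1 picked index 1: u0 ∈ [-1/76, 17/228)
j=2 picked index 2: u0 ∈ [-1/114, 17/114)
j=3 picked index 2: u0 ∈ [-7/76, 5/76)
j=4 picked index 3: u0 ∈ [-1/57, 4/57)
j=5 picked index 5: u0 ∈ [-1/76, 11/76)
j=6 picked index 5: u0 ∈ [-11/114, 7/114)
j=7 picked index 8: u0 ∈ [7/228, 13/76)
j=8 picked index 8: u0 ∈ [-1/19, 5/57)
j=9 picked index 9: u0 ∈ [1/228, 7/76)
j=10 picked index 10: u0 ∈ [1/114, 3/38)
j=11 picked index 11: u0 ∈ [-1/228, 1/12)
intersection: [7/228, 7/114)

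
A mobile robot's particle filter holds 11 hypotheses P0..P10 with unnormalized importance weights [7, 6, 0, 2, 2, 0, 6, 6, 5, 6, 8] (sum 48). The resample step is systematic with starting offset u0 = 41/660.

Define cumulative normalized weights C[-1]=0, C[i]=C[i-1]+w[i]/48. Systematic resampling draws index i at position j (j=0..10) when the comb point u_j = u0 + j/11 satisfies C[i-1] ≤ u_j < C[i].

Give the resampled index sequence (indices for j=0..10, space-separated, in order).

C = [7/48, 13/48, 13/48, 5/16, 17/48, 17/48, 23/48, 29/48, 17/24, 5/6, 1]
j=0: u_0=41/660 ∈ [0, 7/48) → index 0
j=1: u_1=101/660 ∈ [7/48, 13/48) → index 1
j=2: u_2=161/660 ∈ [7/48, 13/48) → index 1
j=3: u_3=221/660 ∈ [5/16, 17/48) → index 4
j=4: u_4=281/660 ∈ [17/48, 23/48) → index 6
j=5: u_5=31/60 ∈ [23/48, 29/48) → index 7
j=6: u_6=401/660 ∈ [29/48, 17/24) → index 8
j=7: u_7=461/660 ∈ [29/48, 17/24) → index 8
j=8: u_8=521/660 ∈ [17/24, 5/6) → index 9
j=9: u_9=581/660 ∈ [5/6, 1) → index 10
j=10: u_10=641/660 ∈ [5/6, 1) → index 10

0 1 1 4 6 7 8 8 9 10 10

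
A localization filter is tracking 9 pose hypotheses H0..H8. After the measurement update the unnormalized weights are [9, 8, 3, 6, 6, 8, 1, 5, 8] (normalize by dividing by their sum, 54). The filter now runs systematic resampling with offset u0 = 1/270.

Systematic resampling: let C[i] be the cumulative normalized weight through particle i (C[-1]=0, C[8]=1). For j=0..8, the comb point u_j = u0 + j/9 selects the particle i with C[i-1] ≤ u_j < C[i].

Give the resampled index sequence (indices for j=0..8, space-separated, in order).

C = [1/6, 17/54, 10/27, 13/27, 16/27, 20/27, 41/54, 23/27, 1]
j=0: u_0=1/270 ∈ [0, 1/6) → index 0
j=1: u_1=31/270 ∈ [0, 1/6) → index 0
j=2: u_2=61/270 ∈ [1/6, 17/54) → index 1
j=3: u_3=91/270 ∈ [17/54, 10/27) → index 2
j=4: u_4=121/270 ∈ [10/27, 13/27) → index 3
j=5: u_5=151/270 ∈ [13/27, 16/27) → index 4
j=6: u_6=181/270 ∈ [16/27, 20/27) → index 5
j=7: u_7=211/270 ∈ [41/54, 23/27) → index 7
j=8: u_8=241/270 ∈ [23/27, 1) → index 8

0 0 1 2 3 4 5 7 8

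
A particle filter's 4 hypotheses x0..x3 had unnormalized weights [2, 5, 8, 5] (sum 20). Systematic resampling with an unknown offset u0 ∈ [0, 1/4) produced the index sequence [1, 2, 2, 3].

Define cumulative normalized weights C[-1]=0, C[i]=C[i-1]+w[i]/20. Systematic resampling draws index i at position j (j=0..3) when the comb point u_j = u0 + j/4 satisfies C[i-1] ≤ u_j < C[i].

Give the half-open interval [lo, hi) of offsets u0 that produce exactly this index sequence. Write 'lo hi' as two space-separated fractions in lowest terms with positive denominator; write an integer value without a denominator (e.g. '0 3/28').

1/10 1/4

C = [1/10, 7/20, 3/4, 1]
j=0 picked index 1: u0 ∈ [1/10, 7/20)
j=1 picked index 2: u0 ∈ [1/10, 1/2)
j=2 picked index 2: u0 ∈ [-3/20, 1/4)
j=3 picked index 3: u0 ∈ [0, 1/4)
intersection: [1/10, 1/4)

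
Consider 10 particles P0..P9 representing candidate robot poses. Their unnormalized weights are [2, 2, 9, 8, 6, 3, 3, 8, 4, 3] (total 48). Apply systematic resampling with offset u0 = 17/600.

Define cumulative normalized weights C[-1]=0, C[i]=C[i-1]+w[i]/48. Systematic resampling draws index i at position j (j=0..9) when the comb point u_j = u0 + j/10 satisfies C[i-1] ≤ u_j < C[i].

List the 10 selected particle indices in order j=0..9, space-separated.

C = [1/24, 1/12, 13/48, 7/16, 9/16, 5/8, 11/16, 41/48, 15/16, 1]
j=0: u_0=17/600 ∈ [0, 1/24) → index 0
j=1: u_1=77/600 ∈ [1/12, 13/48) → index 2
j=2: u_2=137/600 ∈ [1/12, 13/48) → index 2
j=3: u_3=197/600 ∈ [13/48, 7/16) → index 3
j=4: u_4=257/600 ∈ [13/48, 7/16) → index 3
j=5: u_5=317/600 ∈ [7/16, 9/16) → index 4
j=6: u_6=377/600 ∈ [5/8, 11/16) → index 6
j=7: u_7=437/600 ∈ [11/16, 41/48) → index 7
j=8: u_8=497/600 ∈ [11/16, 41/48) → index 7
j=9: u_9=557/600 ∈ [41/48, 15/16) → index 8

0 2 2 3 3 4 6 7 7 8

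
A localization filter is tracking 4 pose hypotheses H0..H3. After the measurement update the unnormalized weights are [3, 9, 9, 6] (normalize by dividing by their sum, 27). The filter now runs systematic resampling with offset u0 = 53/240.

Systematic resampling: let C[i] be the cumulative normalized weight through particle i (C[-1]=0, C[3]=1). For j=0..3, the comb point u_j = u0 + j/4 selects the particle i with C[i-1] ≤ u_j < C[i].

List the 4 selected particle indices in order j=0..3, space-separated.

1 2 2 3

C = [1/9, 4/9, 7/9, 1]
j=0: u_0=53/240 ∈ [1/9, 4/9) → index 1
j=1: u_1=113/240 ∈ [4/9, 7/9) → index 2
j=2: u_2=173/240 ∈ [4/9, 7/9) → index 2
j=3: u_3=233/240 ∈ [7/9, 1) → index 3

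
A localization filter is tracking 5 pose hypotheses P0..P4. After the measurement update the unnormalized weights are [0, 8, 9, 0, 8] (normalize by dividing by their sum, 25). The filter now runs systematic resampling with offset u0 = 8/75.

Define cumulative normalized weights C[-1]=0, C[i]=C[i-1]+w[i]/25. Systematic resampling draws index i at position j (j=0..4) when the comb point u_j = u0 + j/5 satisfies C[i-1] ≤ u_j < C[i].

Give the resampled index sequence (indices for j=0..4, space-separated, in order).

C = [0, 8/25, 17/25, 17/25, 1]
j=0: u_0=8/75 ∈ [0, 8/25) → index 1
j=1: u_1=23/75 ∈ [0, 8/25) → index 1
j=2: u_2=38/75 ∈ [8/25, 17/25) → index 2
j=3: u_3=53/75 ∈ [17/25, 1) → index 4
j=4: u_4=68/75 ∈ [17/25, 1) → index 4

1 1 2 4 4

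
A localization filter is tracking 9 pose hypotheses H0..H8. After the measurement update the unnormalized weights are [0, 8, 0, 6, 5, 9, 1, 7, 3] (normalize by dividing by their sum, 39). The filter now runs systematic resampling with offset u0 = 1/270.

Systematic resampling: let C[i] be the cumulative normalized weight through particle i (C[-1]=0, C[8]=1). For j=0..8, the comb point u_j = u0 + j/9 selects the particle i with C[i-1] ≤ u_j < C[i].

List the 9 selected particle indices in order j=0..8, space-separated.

1 1 3 3 4 5 5 7 7

C = [0, 8/39, 8/39, 14/39, 19/39, 28/39, 29/39, 12/13, 1]
j=0: u_0=1/270 ∈ [0, 8/39) → index 1
j=1: u_1=31/270 ∈ [0, 8/39) → index 1
j=2: u_2=61/270 ∈ [8/39, 14/39) → index 3
j=3: u_3=91/270 ∈ [8/39, 14/39) → index 3
j=4: u_4=121/270 ∈ [14/39, 19/39) → index 4
j=5: u_5=151/270 ∈ [19/39, 28/39) → index 5
j=6: u_6=181/270 ∈ [19/39, 28/39) → index 5
j=7: u_7=211/270 ∈ [29/39, 12/13) → index 7
j=8: u_8=241/270 ∈ [29/39, 12/13) → index 7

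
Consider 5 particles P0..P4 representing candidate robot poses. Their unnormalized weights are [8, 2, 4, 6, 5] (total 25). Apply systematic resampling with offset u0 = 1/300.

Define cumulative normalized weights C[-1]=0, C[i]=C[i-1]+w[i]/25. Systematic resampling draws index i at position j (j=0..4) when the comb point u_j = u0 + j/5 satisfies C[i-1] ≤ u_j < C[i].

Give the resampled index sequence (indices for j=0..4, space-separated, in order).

0 0 2 3 4

C = [8/25, 2/5, 14/25, 4/5, 1]
j=0: u_0=1/300 ∈ [0, 8/25) → index 0
j=1: u_1=61/300 ∈ [0, 8/25) → index 0
j=2: u_2=121/300 ∈ [2/5, 14/25) → index 2
j=3: u_3=181/300 ∈ [14/25, 4/5) → index 3
j=4: u_4=241/300 ∈ [4/5, 1) → index 4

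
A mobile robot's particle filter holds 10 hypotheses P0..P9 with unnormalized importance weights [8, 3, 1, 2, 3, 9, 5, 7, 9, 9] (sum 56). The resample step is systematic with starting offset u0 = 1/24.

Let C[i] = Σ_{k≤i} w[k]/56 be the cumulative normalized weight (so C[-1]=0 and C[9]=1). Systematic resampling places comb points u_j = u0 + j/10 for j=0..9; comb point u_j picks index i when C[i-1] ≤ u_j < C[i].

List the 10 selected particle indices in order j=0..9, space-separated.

0 0 3 5 5 6 7 8 9 9

C = [1/7, 11/56, 3/14, 1/4, 17/56, 13/28, 31/56, 19/28, 47/56, 1]
j=0: u_0=1/24 ∈ [0, 1/7) → index 0
j=1: u_1=17/120 ∈ [0, 1/7) → index 0
j=2: u_2=29/120 ∈ [3/14, 1/4) → index 3
j=3: u_3=41/120 ∈ [17/56, 13/28) → index 5
j=4: u_4=53/120 ∈ [17/56, 13/28) → index 5
j=5: u_5=13/24 ∈ [13/28, 31/56) → index 6
j=6: u_6=77/120 ∈ [31/56, 19/28) → index 7
j=7: u_7=89/120 ∈ [19/28, 47/56) → index 8
j=8: u_8=101/120 ∈ [47/56, 1) → index 9
j=9: u_9=113/120 ∈ [47/56, 1) → index 9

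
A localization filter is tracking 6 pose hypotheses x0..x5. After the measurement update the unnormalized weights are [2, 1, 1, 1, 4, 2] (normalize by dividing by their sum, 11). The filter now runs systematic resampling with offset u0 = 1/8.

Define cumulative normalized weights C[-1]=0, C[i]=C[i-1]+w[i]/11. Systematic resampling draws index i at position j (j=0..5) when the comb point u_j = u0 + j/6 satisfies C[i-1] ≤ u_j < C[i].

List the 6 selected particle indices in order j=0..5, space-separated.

0 2 4 4 4 5

C = [2/11, 3/11, 4/11, 5/11, 9/11, 1]
j=0: u_0=1/8 ∈ [0, 2/11) → index 0
j=1: u_1=7/24 ∈ [3/11, 4/11) → index 2
j=2: u_2=11/24 ∈ [5/11, 9/11) → index 4
j=3: u_3=5/8 ∈ [5/11, 9/11) → index 4
j=4: u_4=19/24 ∈ [5/11, 9/11) → index 4
j=5: u_5=23/24 ∈ [9/11, 1) → index 5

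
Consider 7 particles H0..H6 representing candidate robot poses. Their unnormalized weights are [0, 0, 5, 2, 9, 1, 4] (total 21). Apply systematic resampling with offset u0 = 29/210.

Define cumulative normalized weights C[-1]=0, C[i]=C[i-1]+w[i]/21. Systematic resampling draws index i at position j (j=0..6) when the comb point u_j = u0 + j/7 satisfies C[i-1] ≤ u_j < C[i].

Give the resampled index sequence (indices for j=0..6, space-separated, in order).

C = [0, 0, 5/21, 1/3, 16/21, 17/21, 1]
j=0: u_0=29/210 ∈ [0, 5/21) → index 2
j=1: u_1=59/210 ∈ [5/21, 1/3) → index 3
j=2: u_2=89/210 ∈ [1/3, 16/21) → index 4
j=3: u_3=17/30 ∈ [1/3, 16/21) → index 4
j=4: u_4=149/210 ∈ [1/3, 16/21) → index 4
j=5: u_5=179/210 ∈ [17/21, 1) → index 6
j=6: u_6=209/210 ∈ [17/21, 1) → index 6

2 3 4 4 4 6 6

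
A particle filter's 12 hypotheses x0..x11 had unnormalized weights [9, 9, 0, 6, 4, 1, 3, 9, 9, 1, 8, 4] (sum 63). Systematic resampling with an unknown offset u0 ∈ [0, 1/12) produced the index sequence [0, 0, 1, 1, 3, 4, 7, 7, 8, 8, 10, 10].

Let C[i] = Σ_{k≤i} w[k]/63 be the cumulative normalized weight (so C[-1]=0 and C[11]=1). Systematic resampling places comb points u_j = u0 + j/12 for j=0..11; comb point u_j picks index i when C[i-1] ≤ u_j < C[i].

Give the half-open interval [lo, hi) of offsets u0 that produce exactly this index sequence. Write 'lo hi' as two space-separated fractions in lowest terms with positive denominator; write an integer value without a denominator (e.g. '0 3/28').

1/126 5/252

C = [1/7, 2/7, 2/7, 8/21, 4/9, 29/63, 32/63, 41/63, 50/63, 17/21, 59/63, 1]
j=0 picked index 0: u0 ∈ [0, 1/7)
j=1 picked index 0: u0 ∈ [-1/12, 5/84)
j=2 picked index 1: u0 ∈ [-1/42, 5/42)
j=3 picked index 1: u0 ∈ [-3/28, 1/28)
j=4 picked index 3: u0 ∈ [-1/21, 1/21)
j=5 picked index 4: u0 ∈ [-1/28, 1/36)
j=6 picked index 7: u0 ∈ [1/126, 19/126)
j=7 picked index 7: u0 ∈ [-19/252, 17/252)
j=8 picked index 8: u0 ∈ [-1/63, 8/63)
j=9 picked index 8: u0 ∈ [-25/252, 11/252)
j=10 picked index 10: u0 ∈ [-1/42, 13/126)
j=11 picked index 10: u0 ∈ [-3/28, 5/252)
intersection: [1/126, 5/252)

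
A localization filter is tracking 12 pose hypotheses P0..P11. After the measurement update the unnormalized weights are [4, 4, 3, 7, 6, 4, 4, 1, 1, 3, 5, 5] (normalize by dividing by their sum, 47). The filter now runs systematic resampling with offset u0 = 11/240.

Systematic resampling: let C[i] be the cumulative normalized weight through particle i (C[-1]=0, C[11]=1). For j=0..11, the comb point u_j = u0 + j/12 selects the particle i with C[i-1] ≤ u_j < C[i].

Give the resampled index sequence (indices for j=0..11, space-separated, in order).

C = [4/47, 8/47, 11/47, 18/47, 24/47, 28/47, 32/47, 33/47, 34/47, 37/47, 42/47, 1]
j=0: u_0=11/240 ∈ [0, 4/47) → index 0
j=1: u_1=31/240 ∈ [4/47, 8/47) → index 1
j=2: u_2=17/80 ∈ [8/47, 11/47) → index 2
j=3: u_3=71/240 ∈ [11/47, 18/47) → index 3
j=4: u_4=91/240 ∈ [11/47, 18/47) → index 3
j=5: u_5=37/80 ∈ [18/47, 24/47) → index 4
j=6: u_6=131/240 ∈ [24/47, 28/47) → index 5
j=7: u_7=151/240 ∈ [28/47, 32/47) → index 6
j=8: u_8=57/80 ∈ [33/47, 34/47) → index 8
j=9: u_9=191/240 ∈ [37/47, 42/47) → index 10
j=10: u_10=211/240 ∈ [37/47, 42/47) → index 10
j=11: u_11=77/80 ∈ [42/47, 1) → index 11

0 1 2 3 3 4 5 6 8 10 10 11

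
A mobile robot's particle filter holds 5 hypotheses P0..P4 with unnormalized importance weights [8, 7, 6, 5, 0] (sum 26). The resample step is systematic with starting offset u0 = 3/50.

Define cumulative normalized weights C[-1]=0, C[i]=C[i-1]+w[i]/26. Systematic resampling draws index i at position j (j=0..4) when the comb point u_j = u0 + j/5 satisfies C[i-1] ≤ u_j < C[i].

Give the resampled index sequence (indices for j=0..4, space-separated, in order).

0 0 1 2 3

C = [4/13, 15/26, 21/26, 1, 1]
j=0: u_0=3/50 ∈ [0, 4/13) → index 0
j=1: u_1=13/50 ∈ [0, 4/13) → index 0
j=2: u_2=23/50 ∈ [4/13, 15/26) → index 1
j=3: u_3=33/50 ∈ [15/26, 21/26) → index 2
j=4: u_4=43/50 ∈ [21/26, 1) → index 3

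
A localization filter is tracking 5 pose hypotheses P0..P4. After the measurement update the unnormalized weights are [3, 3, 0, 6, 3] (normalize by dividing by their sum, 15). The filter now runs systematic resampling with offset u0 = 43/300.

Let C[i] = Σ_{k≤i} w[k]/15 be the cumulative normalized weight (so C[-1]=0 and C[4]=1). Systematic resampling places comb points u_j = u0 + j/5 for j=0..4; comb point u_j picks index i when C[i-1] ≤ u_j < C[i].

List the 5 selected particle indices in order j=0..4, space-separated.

0 1 3 3 4

C = [1/5, 2/5, 2/5, 4/5, 1]
j=0: u_0=43/300 ∈ [0, 1/5) → index 0
j=1: u_1=103/300 ∈ [1/5, 2/5) → index 1
j=2: u_2=163/300 ∈ [2/5, 4/5) → index 3
j=3: u_3=223/300 ∈ [2/5, 4/5) → index 3
j=4: u_4=283/300 ∈ [4/5, 1) → index 4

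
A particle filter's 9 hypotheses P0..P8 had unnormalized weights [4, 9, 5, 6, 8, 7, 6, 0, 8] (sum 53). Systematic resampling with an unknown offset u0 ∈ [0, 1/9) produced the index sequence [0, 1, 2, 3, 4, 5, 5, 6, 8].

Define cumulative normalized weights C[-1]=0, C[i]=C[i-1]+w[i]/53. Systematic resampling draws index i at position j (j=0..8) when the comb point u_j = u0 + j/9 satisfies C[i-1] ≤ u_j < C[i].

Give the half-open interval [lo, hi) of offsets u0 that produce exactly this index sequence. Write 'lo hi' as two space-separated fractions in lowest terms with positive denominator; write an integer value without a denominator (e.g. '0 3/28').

C = [4/53, 13/53, 18/53, 24/53, 32/53, 39/53, 45/53, 45/53, 1]
j=0 picked index 0: u0 ∈ [0, 4/53)
j=1 picked index 1: u0 ∈ [-17/477, 64/477)
j=2 picked index 2: u0 ∈ [11/477, 56/477)
j=3 picked index 3: u0 ∈ [1/159, 19/159)
j=4 picked index 4: u0 ∈ [4/477, 76/477)
j=5 picked index 5: u0 ∈ [23/477, 86/477)
j=6 picked index 5: u0 ∈ [-10/159, 11/159)
j=7 picked index 6: u0 ∈ [-20/477, 34/477)
j=8 picked index 8: u0 ∈ [-19/477, 1/9)
intersection: [23/477, 11/159)

23/477 11/159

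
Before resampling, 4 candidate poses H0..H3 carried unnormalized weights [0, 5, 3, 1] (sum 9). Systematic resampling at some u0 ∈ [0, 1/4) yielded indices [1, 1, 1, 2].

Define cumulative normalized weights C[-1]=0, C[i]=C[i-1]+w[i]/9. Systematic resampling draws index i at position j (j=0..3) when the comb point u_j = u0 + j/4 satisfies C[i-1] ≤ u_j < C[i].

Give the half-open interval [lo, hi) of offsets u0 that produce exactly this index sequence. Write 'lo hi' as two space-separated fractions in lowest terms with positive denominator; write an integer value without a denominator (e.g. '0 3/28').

C = [0, 5/9, 8/9, 1]
j=0 picked index 1: u0 ∈ [0, 5/9)
j=1 picked index 1: u0 ∈ [-1/4, 11/36)
j=2 picked index 1: u0 ∈ [-1/2, 1/18)
j=3 picked index 2: u0 ∈ [-7/36, 5/36)
intersection: [0, 1/18)

0 1/18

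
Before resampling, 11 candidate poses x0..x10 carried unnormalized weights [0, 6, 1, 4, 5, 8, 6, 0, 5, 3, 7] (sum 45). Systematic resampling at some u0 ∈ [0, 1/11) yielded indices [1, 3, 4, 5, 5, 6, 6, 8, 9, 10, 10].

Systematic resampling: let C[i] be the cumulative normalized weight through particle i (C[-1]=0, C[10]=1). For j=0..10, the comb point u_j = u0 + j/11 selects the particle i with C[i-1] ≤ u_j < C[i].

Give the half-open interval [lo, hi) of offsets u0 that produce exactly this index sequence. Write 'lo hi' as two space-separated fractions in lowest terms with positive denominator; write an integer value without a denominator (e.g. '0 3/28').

C = [0, 2/15, 7/45, 11/45, 16/45, 8/15, 2/3, 2/3, 7/9, 38/45, 1]
j=0 picked index 1: u0 ∈ [0, 2/15)
j=1 picked index 3: u0 ∈ [32/495, 76/495)
j=2 picked index 4: u0 ∈ [31/495, 86/495)
j=3 picked index 5: u0 ∈ [41/495, 43/165)
j=4 picked index 5: u0 ∈ [-4/495, 28/165)
j=5 picked index 6: u0 ∈ [13/165, 7/33)
j=6 picked index 6: u0 ∈ [-2/165, 4/33)
j=7 picked index 8: u0 ∈ [1/33, 14/99)
j=8 picked index 9: u0 ∈ [5/99, 58/495)
j=9 picked index 10: u0 ∈ [13/495, 2/11)
j=10 picked index 10: u0 ∈ [-32/495, 1/11)
intersection: [41/495, 1/11)

41/495 1/11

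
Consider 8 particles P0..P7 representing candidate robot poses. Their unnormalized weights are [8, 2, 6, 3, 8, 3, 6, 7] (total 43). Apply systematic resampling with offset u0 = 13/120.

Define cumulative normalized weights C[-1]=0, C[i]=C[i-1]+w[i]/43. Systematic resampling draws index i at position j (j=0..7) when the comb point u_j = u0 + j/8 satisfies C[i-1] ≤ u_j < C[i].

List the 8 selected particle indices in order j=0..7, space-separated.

0 2 2 4 4 6 7 7

C = [8/43, 10/43, 16/43, 19/43, 27/43, 30/43, 36/43, 1]
j=0: u_0=13/120 ∈ [0, 8/43) → index 0
j=1: u_1=7/30 ∈ [10/43, 16/43) → index 2
j=2: u_2=43/120 ∈ [10/43, 16/43) → index 2
j=3: u_3=29/60 ∈ [19/43, 27/43) → index 4
j=4: u_4=73/120 ∈ [19/43, 27/43) → index 4
j=5: u_5=11/15 ∈ [30/43, 36/43) → index 6
j=6: u_6=103/120 ∈ [36/43, 1) → index 7
j=7: u_7=59/60 ∈ [36/43, 1) → index 7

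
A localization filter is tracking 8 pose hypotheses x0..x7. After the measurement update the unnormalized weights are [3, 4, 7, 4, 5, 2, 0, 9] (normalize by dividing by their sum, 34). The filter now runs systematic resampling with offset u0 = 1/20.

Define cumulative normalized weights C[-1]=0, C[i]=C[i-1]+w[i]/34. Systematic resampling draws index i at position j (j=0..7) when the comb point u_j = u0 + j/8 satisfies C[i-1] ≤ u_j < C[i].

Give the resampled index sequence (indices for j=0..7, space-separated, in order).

0 1 2 3 4 4 7 7

C = [3/34, 7/34, 7/17, 9/17, 23/34, 25/34, 25/34, 1]
j=0: u_0=1/20 ∈ [0, 3/34) → index 0
j=1: u_1=7/40 ∈ [3/34, 7/34) → index 1
j=2: u_2=3/10 ∈ [7/34, 7/17) → index 2
j=3: u_3=17/40 ∈ [7/17, 9/17) → index 3
j=4: u_4=11/20 ∈ [9/17, 23/34) → index 4
j=5: u_5=27/40 ∈ [9/17, 23/34) → index 4
j=6: u_6=4/5 ∈ [25/34, 1) → index 7
j=7: u_7=37/40 ∈ [25/34, 1) → index 7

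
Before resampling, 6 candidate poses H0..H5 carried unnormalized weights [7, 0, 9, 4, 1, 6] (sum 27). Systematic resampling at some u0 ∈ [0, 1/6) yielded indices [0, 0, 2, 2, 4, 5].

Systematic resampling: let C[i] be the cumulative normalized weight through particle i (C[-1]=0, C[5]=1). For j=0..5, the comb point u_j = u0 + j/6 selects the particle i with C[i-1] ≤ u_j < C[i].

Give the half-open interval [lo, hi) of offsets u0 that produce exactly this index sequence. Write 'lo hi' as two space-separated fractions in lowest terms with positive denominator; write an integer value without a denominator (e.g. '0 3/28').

C = [7/27, 7/27, 16/27, 20/27, 7/9, 1]
j=0 picked index 0: u0 ∈ [0, 7/27)
j=1 picked index 0: u0 ∈ [-1/6, 5/54)
j=2 picked index 2: u0 ∈ [-2/27, 7/27)
j=3 picked index 2: u0 ∈ [-13/54, 5/54)
j=4 picked index 4: u0 ∈ [2/27, 1/9)
j=5 picked index 5: u0 ∈ [-1/18, 1/6)
intersection: [2/27, 5/54)

2/27 5/54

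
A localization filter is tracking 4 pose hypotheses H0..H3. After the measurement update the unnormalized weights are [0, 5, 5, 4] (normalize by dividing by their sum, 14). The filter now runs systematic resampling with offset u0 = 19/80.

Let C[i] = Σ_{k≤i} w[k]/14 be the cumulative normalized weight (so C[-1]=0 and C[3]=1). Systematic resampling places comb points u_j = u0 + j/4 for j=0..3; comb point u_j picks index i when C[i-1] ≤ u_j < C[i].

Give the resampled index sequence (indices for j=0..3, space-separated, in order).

1 2 3 3

C = [0, 5/14, 5/7, 1]
j=0: u_0=19/80 ∈ [0, 5/14) → index 1
j=1: u_1=39/80 ∈ [5/14, 5/7) → index 2
j=2: u_2=59/80 ∈ [5/7, 1) → index 3
j=3: u_3=79/80 ∈ [5/7, 1) → index 3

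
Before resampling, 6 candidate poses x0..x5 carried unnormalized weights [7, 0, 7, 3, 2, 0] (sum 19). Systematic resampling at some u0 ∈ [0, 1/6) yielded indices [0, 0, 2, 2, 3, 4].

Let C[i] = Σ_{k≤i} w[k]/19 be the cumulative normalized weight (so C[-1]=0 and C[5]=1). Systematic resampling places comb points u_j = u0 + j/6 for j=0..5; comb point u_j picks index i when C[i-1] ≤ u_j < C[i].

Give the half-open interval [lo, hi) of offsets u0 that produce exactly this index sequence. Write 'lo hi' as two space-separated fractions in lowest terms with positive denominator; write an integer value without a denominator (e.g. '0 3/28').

4/57 1/6

C = [7/19, 7/19, 14/19, 17/19, 1, 1]
j=0 picked index 0: u0 ∈ [0, 7/19)
j=1 picked index 0: u0 ∈ [-1/6, 23/114)
j=2 picked index 2: u0 ∈ [2/57, 23/57)
j=3 picked index 2: u0 ∈ [-5/38, 9/38)
j=4 picked index 3: u0 ∈ [4/57, 13/57)
j=5 picked index 4: u0 ∈ [7/114, 1/6)
intersection: [4/57, 1/6)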